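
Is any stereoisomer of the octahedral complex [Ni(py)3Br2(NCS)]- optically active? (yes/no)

There are 3 geometric isomers: py mer, Br trans; py mer, Br cis; py fac, Br cis.
Each arrangement has an internal mirror plane or centre of symmetry, so none is chiral.

no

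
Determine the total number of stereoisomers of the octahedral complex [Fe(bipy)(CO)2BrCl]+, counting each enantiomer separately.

6

Each bipy is bidentate and must span two cis positions.
There are 4 geometric isomers: CO cis (3 arrangements, 2 chiral); CO trans.
Of these, 2 lack any improper symmetry element and so occur as enantiomeric pairs, giving 4 + 2 = 6 stereoisomers in total.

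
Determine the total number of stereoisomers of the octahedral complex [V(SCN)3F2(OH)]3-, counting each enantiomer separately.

In an octahedral complex each vertex has one trans partner and four cis neighbours.
The distinct arrangements are (3 in all): SCN mer, F trans; SCN mer, F cis; SCN fac, F cis.
Each arrangement has an internal mirror plane or centre of symmetry, so none is chiral.

3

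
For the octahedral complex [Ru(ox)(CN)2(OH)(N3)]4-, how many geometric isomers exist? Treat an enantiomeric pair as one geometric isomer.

4

The six octahedral sites form three mutually perpendicular trans pairs.
Each ox is bidentate and must span two cis positions.
Systematic placement gives 4 geometric isomers: CN trans; CN cis (3 arrangements, 2 chiral).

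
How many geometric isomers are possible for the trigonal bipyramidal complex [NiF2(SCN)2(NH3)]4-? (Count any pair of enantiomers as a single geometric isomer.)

5

A trigonal bipyramid has two axial and three equatorial sites, which are chemically inequivalent.
Systematic enumeration (placing each ligand type in turn and discarding arrangements equivalent by rotation or reflection) gives 5 geometric isomers.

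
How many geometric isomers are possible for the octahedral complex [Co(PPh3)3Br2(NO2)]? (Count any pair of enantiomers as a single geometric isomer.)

In an octahedral complex each vertex has one trans partner and four cis neighbours.
The distinct arrangements are (3 in all): PPh3 mer, Br trans; PPh3 mer, Br cis; PPh3 fac, Br cis.

3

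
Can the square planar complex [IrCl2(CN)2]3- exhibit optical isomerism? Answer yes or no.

no

A square has two trans pairs of vertices; adjacent vertices are cis.
There are 2 geometric isomers: Cl cis; Cl trans.
Each arrangement has an internal mirror plane or centre of symmetry, so none is chiral.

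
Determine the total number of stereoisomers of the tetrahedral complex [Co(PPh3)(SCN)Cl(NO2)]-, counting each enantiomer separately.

2

In a tetrahedral complex all four positions are equivalent and every pair of ligands is adjacent — there is no cis/trans distinction.
Only one geometric arrangement is possible; it has no improper symmetry element, so it exists as a pair of enantiomers (2 stereoisomers).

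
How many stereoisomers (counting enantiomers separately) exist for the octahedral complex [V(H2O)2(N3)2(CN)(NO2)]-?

8

An octahedron has six vertices in three trans pairs; every non-trans pair is cis.
Working through the distinct placements yields 6 geometric isomers: H2O cis, N3 cis (3 arrangements, 2 chiral); H2O cis, N3 trans; H2O trans, N3 cis; H2O trans, N3 trans.
Of these, 2 lack any improper symmetry element and so occur as enantiomeric pairs, giving 6 + 2 = 8 stereoisomers in total.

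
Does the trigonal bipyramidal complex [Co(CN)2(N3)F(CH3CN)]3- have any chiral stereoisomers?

In a trigonal bipyramid the two axial positions differ from the three equatorial ones.
Systematic enumeration (placing each ligand type in turn and discarding arrangements equivalent by rotation or reflection) gives 7 geometric isomers.
Of these, 3 lack any improper symmetry element and so occur as enantiomeric pairs, giving 7 + 3 = 10 stereoisomers in total.

yes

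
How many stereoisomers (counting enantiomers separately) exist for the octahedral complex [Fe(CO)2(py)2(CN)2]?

6

An octahedron has six vertices in three trans pairs; every non-trans pair is cis.
The distinct arrangements are (5 in all): CO trans, py trans, CN trans; CO cis, py cis, CN trans; CO cis, py trans, CN cis; CO cis, py cis, CN cis (chiral); CO trans, py cis, CN cis.
One of these lacks any improper symmetry element and so occurs as an enantiomeric pair, giving 5 + 1 = 6 stereoisomers in total.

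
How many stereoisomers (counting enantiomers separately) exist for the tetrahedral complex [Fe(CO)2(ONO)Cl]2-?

All four vertices of a tetrahedron are equivalent and mutually adjacent, so cis/trans isomerism cannot arise.
Only one geometric arrangement is possible.

1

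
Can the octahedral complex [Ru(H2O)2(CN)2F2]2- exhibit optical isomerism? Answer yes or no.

There are 5 geometric isomers: H2O trans, CN trans, F trans; H2O cis, CN trans, F cis; H2O trans, CN cis, F cis; H2O cis, CN cis, F cis (chiral); H2O cis, CN cis, F trans.
One of these lacks any improper symmetry element and so occurs as an enantiomeric pair, giving 5 + 1 = 6 stereoisomers in total.

yes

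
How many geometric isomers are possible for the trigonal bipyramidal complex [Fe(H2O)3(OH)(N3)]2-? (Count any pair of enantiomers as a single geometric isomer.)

4

In a trigonal bipyramid the two axial positions differ from the three equatorial ones.
The distinct arrangements are (4 in all): OH equatorial, N3 equatorial; OH equatorial, N3 axial; OH axial, N3 equatorial; OH axial, N3 axial.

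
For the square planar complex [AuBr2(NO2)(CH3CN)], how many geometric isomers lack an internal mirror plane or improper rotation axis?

0

In a square planar complex each vertex has one trans partner and two cis neighbours.
Working through the distinct placements yields 2 geometric isomers: Br cis; Br trans.
Each arrangement has an internal mirror plane or centre of symmetry, so none is chiral.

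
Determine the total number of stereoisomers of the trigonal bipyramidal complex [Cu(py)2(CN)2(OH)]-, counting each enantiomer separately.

6

Systematic enumeration (placing each ligand type in turn and discarding arrangements equivalent by rotation or reflection) gives 5 geometric isomers.
One of these lacks any improper symmetry element and so occurs as an enantiomeric pair, giving 5 + 1 = 6 stereoisomers in total.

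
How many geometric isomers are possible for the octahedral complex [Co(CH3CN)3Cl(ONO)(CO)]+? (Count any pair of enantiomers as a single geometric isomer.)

4

Working through the distinct placements yields 4 geometric isomers: CH3CN mer (3 arrangements); CH3CN fac (chiral).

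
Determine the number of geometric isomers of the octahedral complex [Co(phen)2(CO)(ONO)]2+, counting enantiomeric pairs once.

2

The six octahedral sites form three mutually perpendicular trans pairs.
Each phen is bidentate and must span two cis positions.
Working through the distinct placements yields 2 geometric isomers: CO and ONO mutually trans; CO and ONO mutually cis (chiral).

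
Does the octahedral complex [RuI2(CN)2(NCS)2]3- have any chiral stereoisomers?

In an octahedral complex each vertex has one trans partner and four cis neighbours.
Working through the distinct placements yields 5 geometric isomers: I trans, CN trans, NCS trans; I cis, CN trans, NCS cis; I cis, CN cis, NCS trans; I cis, CN cis, NCS cis (chiral); I trans, CN cis, NCS cis.
One of these lacks any improper symmetry element and so occurs as an enantiomeric pair, giving 5 + 1 = 6 stereoisomers in total.

yes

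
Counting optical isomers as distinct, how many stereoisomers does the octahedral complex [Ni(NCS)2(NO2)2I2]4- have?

An octahedron has six vertices in three trans pairs; every non-trans pair is cis.
Working through the distinct placements yields 5 geometric isomers: NCS trans, NO2 trans, I trans; NCS cis, NO2 cis, I trans; NCS cis, NO2 trans, I cis; NCS cis, NO2 cis, I cis (chiral); NCS trans, NO2 cis, I cis.
One of these lacks any improper symmetry element and so occurs as an enantiomeric pair, giving 5 + 1 = 6 stereoisomers in total.

6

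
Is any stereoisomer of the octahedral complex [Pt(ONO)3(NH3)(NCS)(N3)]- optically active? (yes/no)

Working through the distinct placements yields 4 geometric isomers: ONO mer (3 arrangements); ONO fac (chiral).
One of these lacks any improper symmetry element and so occurs as an enantiomeric pair, giving 4 + 1 = 5 stereoisomers in total.

yes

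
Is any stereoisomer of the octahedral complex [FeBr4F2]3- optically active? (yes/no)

The six octahedral sites form three mutually perpendicular trans pairs.
The distinct arrangements are (2 in all): F trans; F cis.
Each arrangement has an internal mirror plane or centre of symmetry, so none is chiral.

no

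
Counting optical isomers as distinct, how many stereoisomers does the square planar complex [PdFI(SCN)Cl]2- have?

3

A square has two trans pairs of vertices; adjacent vertices are cis.
Working through the distinct placements yields 3 geometric isomers: (Cl/I trans, F/SCN trans); (Cl/SCN trans, F/I trans); (Cl/F trans, I/SCN trans).
Each arrangement has an internal mirror plane or centre of symmetry, so none is chiral.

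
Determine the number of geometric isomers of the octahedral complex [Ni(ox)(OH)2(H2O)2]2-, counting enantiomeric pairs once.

3

An octahedron has six vertices in three trans pairs; every non-trans pair is cis.
Each ox is bidentate and must span two cis positions.
The distinct arrangements are (3 in all): OH cis, H2O trans; OH cis, H2O cis (chiral); OH trans, H2O cis.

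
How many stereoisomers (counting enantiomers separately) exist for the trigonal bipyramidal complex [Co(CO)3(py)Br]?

4

A trigonal bipyramid has two axial and three equatorial sites, which are chemically inequivalent.
There are 4 geometric isomers: py equatorial, Br axial; py axial, Br axial; py equatorial, Br equatorial; py axial, Br equatorial.
Each arrangement has an internal mirror plane or centre of symmetry, so none is chiral.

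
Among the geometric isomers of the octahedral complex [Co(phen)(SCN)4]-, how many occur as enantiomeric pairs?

0

In an octahedral complex each vertex has one trans partner and four cis neighbours.
Each phen is bidentate and must span two cis positions.
Only one geometric arrangement is possible.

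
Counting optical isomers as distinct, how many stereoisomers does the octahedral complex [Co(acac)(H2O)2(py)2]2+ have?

4

In an octahedral complex each vertex has one trans partner and four cis neighbours.
Each acac is bidentate and must span two cis positions.
Systematic placement gives 3 geometric isomers: H2O trans, py cis; H2O cis, py trans; H2O cis, py cis (chiral).
One of these lacks any improper symmetry element and so occurs as an enantiomeric pair, giving 3 + 1 = 4 stereoisomers in total.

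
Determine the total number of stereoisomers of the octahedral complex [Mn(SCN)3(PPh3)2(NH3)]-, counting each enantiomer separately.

Working through the distinct placements yields 3 geometric isomers: SCN mer, PPh3 cis; SCN mer, PPh3 trans; SCN fac, PPh3 cis.
Each arrangement has an internal mirror plane or centre of symmetry, so none is chiral.

3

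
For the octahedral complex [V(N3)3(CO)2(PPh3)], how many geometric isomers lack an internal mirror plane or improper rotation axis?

An octahedron has six vertices in three trans pairs; every non-trans pair is cis.
There are 3 geometric isomers: N3 mer, CO trans; N3 fac, CO cis; N3 mer, CO cis.
Each arrangement has an internal mirror plane or centre of symmetry, so none is chiral.

0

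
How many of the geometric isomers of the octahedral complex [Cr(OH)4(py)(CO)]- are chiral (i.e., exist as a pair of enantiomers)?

0

In an octahedral complex each vertex has one trans partner and four cis neighbours.
There are 2 geometric isomers: py and CO mutually cis; py and CO mutually trans.
Each arrangement has an internal mirror plane or centre of symmetry, so none is chiral.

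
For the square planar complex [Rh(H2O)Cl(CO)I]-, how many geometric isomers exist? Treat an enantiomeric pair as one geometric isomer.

In a square planar complex each vertex has one trans partner and two cis neighbours.
The distinct arrangements are (3 in all): (CO/H2O trans, Cl/I trans); (CO/I trans, Cl/H2O trans); (CO/Cl trans, H2O/I trans).

3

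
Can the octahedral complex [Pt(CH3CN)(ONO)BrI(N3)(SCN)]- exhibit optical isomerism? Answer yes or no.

Placing the ligands in turn and identifying arrangements related by rotation or reflection leaves 15 distinct geometric isomers.
Of these, 15 lack any improper symmetry element and so occur as enantiomeric pairs, giving 15 + 15 = 30 stereoisomers in total.

yes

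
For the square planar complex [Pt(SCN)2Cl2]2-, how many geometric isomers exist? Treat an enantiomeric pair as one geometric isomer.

2

A square has two trans pairs of vertices; adjacent vertices are cis.
The distinct arrangements are (2 in all): SCN cis; SCN trans.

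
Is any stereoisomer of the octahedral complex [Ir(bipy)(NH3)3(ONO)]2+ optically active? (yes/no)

The six octahedral sites form three mutually perpendicular trans pairs.
Each bipy is bidentate and must span two cis positions.
Working through the distinct placements yields 2 geometric isomers: NH3 mer; NH3 fac.
Each arrangement has an internal mirror plane or centre of symmetry, so none is chiral.

no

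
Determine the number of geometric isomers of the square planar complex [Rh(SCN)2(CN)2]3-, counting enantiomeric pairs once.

2

In a square planar complex each vertex has one trans partner and two cis neighbours.
Systematic placement gives 2 geometric isomers: SCN cis; SCN trans.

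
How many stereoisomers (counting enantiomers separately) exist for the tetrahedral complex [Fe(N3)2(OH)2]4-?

1

Only one geometric arrangement is possible.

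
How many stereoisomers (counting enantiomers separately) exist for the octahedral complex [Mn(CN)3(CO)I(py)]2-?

An octahedron has six vertices in three trans pairs; every non-trans pair is cis.
There are 4 geometric isomers: CN mer (3 arrangements); CN fac (chiral).
One of these lacks any improper symmetry element and so occurs as an enantiomeric pair, giving 4 + 1 = 5 stereoisomers in total.

5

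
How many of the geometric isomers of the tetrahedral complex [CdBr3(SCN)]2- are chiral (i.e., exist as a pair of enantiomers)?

0

All four vertices of a tetrahedron are equivalent and mutually adjacent, so cis/trans isomerism cannot arise.
Only one geometric arrangement is possible.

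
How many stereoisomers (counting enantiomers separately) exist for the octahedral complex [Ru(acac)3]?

The six octahedral sites form three mutually perpendicular trans pairs.
Each acac is bidentate and must span two cis positions.
Only one geometric arrangement is possible; it has no improper symmetry element, so it exists as a pair of enantiomers (2 stereoisomers).

2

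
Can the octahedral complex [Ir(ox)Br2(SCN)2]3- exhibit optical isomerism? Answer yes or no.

yes

The six octahedral sites form three mutually perpendicular trans pairs.
Each ox is bidentate and must span two cis positions.
The distinct arrangements are (3 in all): Br trans, SCN cis; Br cis, SCN cis (chiral); Br cis, SCN trans.
One of these lacks any improper symmetry element and so occurs as an enantiomeric pair, giving 3 + 1 = 4 stereoisomers in total.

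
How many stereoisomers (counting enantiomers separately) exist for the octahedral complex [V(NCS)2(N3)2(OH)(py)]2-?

An octahedron has six vertices in three trans pairs; every non-trans pair is cis.
The distinct arrangements are (6 in all): NCS trans, N3 trans; NCS cis, N3 trans; NCS cis, N3 cis (3 arrangements, 2 chiral); NCS trans, N3 cis.
Of these, 2 lack any improper symmetry element and so occur as enantiomeric pairs, giving 6 + 2 = 8 stereoisomers in total.

8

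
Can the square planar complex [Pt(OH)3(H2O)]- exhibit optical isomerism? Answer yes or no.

no

A square has two trans pairs of vertices; adjacent vertices are cis.
Only one geometric arrangement is possible.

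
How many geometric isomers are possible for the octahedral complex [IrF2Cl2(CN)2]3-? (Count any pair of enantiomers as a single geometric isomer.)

5

An octahedron has six vertices in three trans pairs; every non-trans pair is cis.
There are 5 geometric isomers: F trans, Cl trans, CN trans; F cis, Cl cis, CN trans; F trans, Cl cis, CN cis; F cis, Cl cis, CN cis (chiral); F cis, Cl trans, CN cis.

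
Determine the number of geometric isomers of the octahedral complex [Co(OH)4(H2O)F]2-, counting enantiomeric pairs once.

In an octahedral complex each vertex has one trans partner and four cis neighbours.
Systematic placement gives 2 geometric isomers: H2O and F mutually trans; H2O and F mutually cis.

2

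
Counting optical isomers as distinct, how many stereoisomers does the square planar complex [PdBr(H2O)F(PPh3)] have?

3

In a square planar complex each vertex has one trans partner and two cis neighbours.
The distinct arrangements are (3 in all): (Br/H2O trans, F/PPh3 trans); (Br/PPh3 trans, F/H2O trans); (Br/F trans, H2O/PPh3 trans).
Each arrangement has an internal mirror plane or centre of symmetry, so none is chiral.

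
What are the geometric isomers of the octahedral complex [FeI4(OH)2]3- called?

The six octahedral sites form three mutually perpendicular trans pairs.
Systematic placement gives 2 geometric isomers: OH trans; OH cis.

cis and trans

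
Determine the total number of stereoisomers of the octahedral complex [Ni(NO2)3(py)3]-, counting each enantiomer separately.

The six octahedral sites form three mutually perpendicular trans pairs.
Working through the distinct placements yields 2 geometric isomers: NO2 mer; NO2 fac.
Each arrangement has an internal mirror plane or centre of symmetry, so none is chiral.

2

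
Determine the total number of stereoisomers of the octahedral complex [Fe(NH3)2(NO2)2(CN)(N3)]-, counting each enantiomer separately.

8

In an octahedral complex each vertex has one trans partner and four cis neighbours.
The distinct arrangements are (6 in all): NH3 trans, NO2 trans; NH3 cis, NO2 cis (3 arrangements, 2 chiral); NH3 cis, NO2 trans; NH3 trans, NO2 cis.
Of these, 2 lack any improper symmetry element and so occur as enantiomeric pairs, giving 6 + 2 = 8 stereoisomers in total.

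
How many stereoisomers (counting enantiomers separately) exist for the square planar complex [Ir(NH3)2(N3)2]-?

In a square planar complex each vertex has one trans partner and two cis neighbours.
There are 2 geometric isomers: NH3 cis; NH3 trans.
Each arrangement has an internal mirror plane or centre of symmetry, so none is chiral.

2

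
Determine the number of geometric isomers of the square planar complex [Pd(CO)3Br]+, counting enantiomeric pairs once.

1

In a square planar complex each vertex has one trans partner and two cis neighbours.
Only one geometric arrangement is possible.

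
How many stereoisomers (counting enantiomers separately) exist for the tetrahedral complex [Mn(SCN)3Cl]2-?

Only one geometric arrangement is possible.

1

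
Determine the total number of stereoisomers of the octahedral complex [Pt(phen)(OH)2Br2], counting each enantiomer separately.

4

An octahedron has six vertices in three trans pairs; every non-trans pair is cis.
Each phen is bidentate and must span two cis positions.
Systematic placement gives 3 geometric isomers: OH cis, Br trans; OH cis, Br cis (chiral); OH trans, Br cis.
One of these lacks any improper symmetry element and so occurs as an enantiomeric pair, giving 3 + 1 = 4 stereoisomers in total.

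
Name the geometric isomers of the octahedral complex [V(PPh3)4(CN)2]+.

In an octahedral complex each vertex has one trans partner and four cis neighbours.
The distinct arrangements are (2 in all): CN trans; CN cis.

cis and trans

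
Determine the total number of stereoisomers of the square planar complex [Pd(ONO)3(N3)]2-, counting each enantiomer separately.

Only one geometric arrangement is possible.

1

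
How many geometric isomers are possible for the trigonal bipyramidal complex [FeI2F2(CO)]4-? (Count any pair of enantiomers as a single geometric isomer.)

In a trigonal bipyramid the two axial positions differ from the three equatorial ones.
Exhaustive case analysis gives 5 geometric isomers.

5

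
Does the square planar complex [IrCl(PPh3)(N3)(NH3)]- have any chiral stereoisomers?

A square has two trans pairs of vertices; adjacent vertices are cis.
Working through the distinct placements yields 3 geometric isomers: (Cl/NH3 trans, N3/PPh3 trans); (Cl/PPh3 trans, N3/NH3 trans); (Cl/N3 trans, NH3/PPh3 trans).
Each arrangement has an internal mirror plane or centre of symmetry, so none is chiral.

no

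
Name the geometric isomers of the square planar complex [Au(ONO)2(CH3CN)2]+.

In a square planar complex each vertex has one trans partner and two cis neighbours.
There are 2 geometric isomers: ONO cis; ONO trans.

cis and trans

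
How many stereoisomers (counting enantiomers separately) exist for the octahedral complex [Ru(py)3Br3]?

The distinct arrangements are (2 in all): py mer; py fac.
Each arrangement has an internal mirror plane or centre of symmetry, so none is chiral.

2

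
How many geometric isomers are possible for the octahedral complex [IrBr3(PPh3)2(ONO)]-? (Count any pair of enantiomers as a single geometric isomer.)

An octahedron has six vertices in three trans pairs; every non-trans pair is cis.
The distinct arrangements are (3 in all): Br mer, PPh3 trans; Br mer, PPh3 cis; Br fac, PPh3 cis.

3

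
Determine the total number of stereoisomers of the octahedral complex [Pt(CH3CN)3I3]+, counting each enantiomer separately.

There are 2 geometric isomers: CH3CN mer; CH3CN fac.
Each arrangement has an internal mirror plane or centre of symmetry, so none is chiral.

2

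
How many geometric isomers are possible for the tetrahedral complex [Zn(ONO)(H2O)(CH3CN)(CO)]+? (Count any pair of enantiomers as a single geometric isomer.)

1

In a tetrahedral complex all four positions are equivalent and every pair of ligands is adjacent — there is no cis/trans distinction.
Only one geometric arrangement is possible; it has no improper symmetry element, so it exists as a pair of enantiomers (2 stereoisomers).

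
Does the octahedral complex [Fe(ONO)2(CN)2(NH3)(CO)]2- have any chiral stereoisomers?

Systematic placement gives 6 geometric isomers: ONO trans, CN trans; ONO cis, CN trans; ONO trans, CN cis; ONO cis, CN cis (3 arrangements, 2 chiral).
Of these, 2 lack any improper symmetry element and so occur as enantiomeric pairs, giving 6 + 2 = 8 stereoisomers in total.

yes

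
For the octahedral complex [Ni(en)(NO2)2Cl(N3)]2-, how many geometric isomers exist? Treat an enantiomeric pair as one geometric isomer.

The six octahedral sites form three mutually perpendicular trans pairs.
Each en is bidentate and must span two cis positions.
There are 4 geometric isomers: NO2 cis (3 arrangements, 2 chiral); NO2 trans.

4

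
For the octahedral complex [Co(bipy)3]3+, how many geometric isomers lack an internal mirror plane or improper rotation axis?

1

In an octahedral complex each vertex has one trans partner and four cis neighbours.
Each bipy is bidentate and must span two cis positions.
Only one geometric arrangement is possible; it has no improper symmetry element, so it exists as a pair of enantiomers (2 stereoisomers).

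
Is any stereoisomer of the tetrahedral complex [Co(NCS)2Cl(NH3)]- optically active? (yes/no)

All four vertices of a tetrahedron are equivalent and mutually adjacent, so cis/trans isomerism cannot arise.
Only one geometric arrangement is possible.

no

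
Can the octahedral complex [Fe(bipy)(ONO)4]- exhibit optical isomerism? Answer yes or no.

Each bipy is bidentate and must span two cis positions.
Only one geometric arrangement is possible.

no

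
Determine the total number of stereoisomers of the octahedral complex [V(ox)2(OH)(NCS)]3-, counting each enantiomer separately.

3

The six octahedral sites form three mutually perpendicular trans pairs.
Each ox is bidentate and must span two cis positions.
Systematic placement gives 2 geometric isomers: OH and NCS mutually trans; OH and NCS mutually cis (chiral).
One of these lacks any improper symmetry element and so occurs as an enantiomeric pair, giving 2 + 1 = 3 stereoisomers in total.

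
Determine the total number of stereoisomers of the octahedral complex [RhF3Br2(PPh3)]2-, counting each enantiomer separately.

The six octahedral sites form three mutually perpendicular trans pairs.
The distinct arrangements are (3 in all): F mer, Br trans; F fac, Br cis; F mer, Br cis.
Each arrangement has an internal mirror plane or centre of symmetry, so none is chiral.

3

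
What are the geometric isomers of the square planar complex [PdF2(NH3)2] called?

In a square planar complex each vertex has one trans partner and two cis neighbours.
The distinct arrangements are (2 in all): F cis; F trans.

cis and trans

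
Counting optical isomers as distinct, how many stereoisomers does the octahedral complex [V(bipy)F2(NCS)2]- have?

The six octahedral sites form three mutually perpendicular trans pairs.
Each bipy is bidentate and must span two cis positions.
The distinct arrangements are (3 in all): F trans, NCS cis; F cis, NCS cis (chiral); F cis, NCS trans.
One of these lacks any improper symmetry element and so occurs as an enantiomeric pair, giving 3 + 1 = 4 stereoisomers in total.

4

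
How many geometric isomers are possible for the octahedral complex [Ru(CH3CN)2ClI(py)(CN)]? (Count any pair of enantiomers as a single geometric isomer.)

The six octahedral sites form three mutually perpendicular trans pairs.
Systematic enumeration (placing each ligand type in turn and discarding arrangements equivalent by rotation or reflection) gives 9 geometric isomers.

9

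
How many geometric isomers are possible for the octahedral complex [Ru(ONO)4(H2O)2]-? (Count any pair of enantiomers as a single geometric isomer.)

2

An octahedron has six vertices in three trans pairs; every non-trans pair is cis.
The distinct arrangements are (2 in all): H2O trans; H2O cis.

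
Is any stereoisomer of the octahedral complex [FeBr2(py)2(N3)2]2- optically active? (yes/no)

yes

An octahedron has six vertices in three trans pairs; every non-trans pair is cis.
There are 5 geometric isomers: Br trans, py trans, N3 trans; Br trans, py cis, N3 cis; Br cis, py trans, N3 cis; Br cis, py cis, N3 cis (chiral); Br cis, py cis, N3 trans.
One of these lacks any improper symmetry element and so occurs as an enantiomeric pair, giving 5 + 1 = 6 stereoisomers in total.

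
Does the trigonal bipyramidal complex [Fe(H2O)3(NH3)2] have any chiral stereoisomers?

In a trigonal bipyramid the two axial positions differ from the three equatorial ones.
There are 3 geometric isomers: NH3 both equatorial; NH3 one axial, one equatorial; NH3 both axial.
Each arrangement has an internal mirror plane or centre of symmetry, so none is chiral.

no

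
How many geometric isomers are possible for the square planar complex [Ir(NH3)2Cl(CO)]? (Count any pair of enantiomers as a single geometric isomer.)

In a square planar complex each vertex has one trans partner and two cis neighbours.
The distinct arrangements are (2 in all): NH3 cis; NH3 trans.

2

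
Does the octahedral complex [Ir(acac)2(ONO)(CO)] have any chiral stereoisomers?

In an octahedral complex each vertex has one trans partner and four cis neighbours.
Each acac is bidentate and must span two cis positions.
Systematic placement gives 2 geometric isomers: ONO and CO mutually trans; ONO and CO mutually cis (chiral).
One of these lacks any improper symmetry element and so occurs as an enantiomeric pair, giving 2 + 1 = 3 stereoisomers in total.

yes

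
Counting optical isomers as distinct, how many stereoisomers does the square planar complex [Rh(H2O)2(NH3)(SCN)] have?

In a square planar complex each vertex has one trans partner and two cis neighbours.
The distinct arrangements are (2 in all): H2O cis; H2O trans.
Each arrangement has an internal mirror plane or centre of symmetry, so none is chiral.

2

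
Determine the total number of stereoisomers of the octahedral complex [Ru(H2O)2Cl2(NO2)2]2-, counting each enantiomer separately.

6

In an octahedral complex each vertex has one trans partner and four cis neighbours.
The distinct arrangements are (5 in all): H2O trans, Cl trans, NO2 trans; H2O cis, Cl trans, NO2 cis; H2O cis, Cl cis, NO2 trans; H2O cis, Cl cis, NO2 cis (chiral); H2O trans, Cl cis, NO2 cis.
One of these lacks any improper symmetry element and so occurs as an enantiomeric pair, giving 5 + 1 = 6 stereoisomers in total.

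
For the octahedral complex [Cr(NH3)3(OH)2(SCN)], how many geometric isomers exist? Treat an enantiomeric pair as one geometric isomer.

In an octahedral complex each vertex has one trans partner and four cis neighbours.
The distinct arrangements are (3 in all): NH3 mer, OH cis; NH3 mer, OH trans; NH3 fac, OH cis.

3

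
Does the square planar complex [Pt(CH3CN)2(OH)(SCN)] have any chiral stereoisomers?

In a square planar complex each vertex has one trans partner and two cis neighbours.
Systematic placement gives 2 geometric isomers: CH3CN cis; CH3CN trans.
Each arrangement has an internal mirror plane or centre of symmetry, so none is chiral.

no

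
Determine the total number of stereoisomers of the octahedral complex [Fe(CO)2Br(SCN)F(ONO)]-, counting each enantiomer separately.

15

Placing the ligands in turn and identifying arrangements related by rotation or reflection leaves 9 distinct geometric isomers.
Of these, 6 lack any improper symmetry element and so occur as enantiomeric pairs, giving 9 + 6 = 15 stereoisomers in total.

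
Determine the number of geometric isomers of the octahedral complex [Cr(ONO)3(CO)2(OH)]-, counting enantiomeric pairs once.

3

The distinct arrangements are (3 in all): ONO mer, CO trans; ONO mer, CO cis; ONO fac, CO cis.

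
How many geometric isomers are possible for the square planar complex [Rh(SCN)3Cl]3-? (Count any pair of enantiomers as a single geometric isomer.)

In a square planar complex each vertex has one trans partner and two cis neighbours.
Only one geometric arrangement is possible.

1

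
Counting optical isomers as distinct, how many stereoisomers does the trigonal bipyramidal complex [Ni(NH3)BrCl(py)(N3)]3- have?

A trigonal bipyramid has two axial and three equatorial sites, which are chemically inequivalent.
Exhaustive case analysis gives 10 geometric isomers.
Of these, 10 lack any improper symmetry element and so occur as enantiomeric pairs, giving 10 + 10 = 20 stereoisomers in total.

20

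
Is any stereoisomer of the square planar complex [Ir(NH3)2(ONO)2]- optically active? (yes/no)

The distinct arrangements are (2 in all): NH3 cis; NH3 trans.
Each arrangement has an internal mirror plane or centre of symmetry, so none is chiral.

no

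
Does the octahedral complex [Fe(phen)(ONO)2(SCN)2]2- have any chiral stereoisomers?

In an octahedral complex each vertex has one trans partner and four cis neighbours.
Each phen is bidentate and must span two cis positions.
Working through the distinct placements yields 3 geometric isomers: ONO trans, SCN cis; ONO cis, SCN cis (chiral); ONO cis, SCN trans.
One of these lacks any improper symmetry element and so occurs as an enantiomeric pair, giving 3 + 1 = 4 stereoisomers in total.

yes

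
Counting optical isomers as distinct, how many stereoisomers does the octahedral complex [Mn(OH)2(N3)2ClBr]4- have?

In an octahedral complex each vertex has one trans partner and four cis neighbours.
There are 6 geometric isomers: OH trans, N3 trans; OH cis, N3 cis (3 arrangements, 2 chiral); OH trans, N3 cis; OH cis, N3 trans.
Of these, 2 lack any improper symmetry element and so occur as enantiomeric pairs, giving 6 + 2 = 8 stereoisomers in total.

8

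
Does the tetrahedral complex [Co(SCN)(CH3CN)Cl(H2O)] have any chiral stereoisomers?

yes

In a tetrahedral complex all four positions are equivalent and every pair of ligands is adjacent — there is no cis/trans distinction.
Only one geometric arrangement is possible; it has no improper symmetry element, so it exists as a pair of enantiomers (2 stereoisomers).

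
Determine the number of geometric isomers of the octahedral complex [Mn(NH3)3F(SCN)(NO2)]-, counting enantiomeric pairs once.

4

The six octahedral sites form three mutually perpendicular trans pairs.
Systematic placement gives 4 geometric isomers: NH3 mer (3 arrangements); NH3 fac (chiral).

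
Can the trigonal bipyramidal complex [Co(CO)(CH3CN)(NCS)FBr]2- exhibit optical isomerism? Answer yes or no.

yes

In a trigonal bipyramid the two axial positions differ from the three equatorial ones.
Exhaustive case analysis gives 10 geometric isomers.
Of these, 10 lack any improper symmetry element and so occur as enantiomeric pairs, giving 10 + 10 = 20 stereoisomers in total.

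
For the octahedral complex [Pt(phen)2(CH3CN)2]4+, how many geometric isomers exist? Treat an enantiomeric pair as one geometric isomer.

2

In an octahedral complex each vertex has one trans partner and four cis neighbours.
Each phen is bidentate and must span two cis positions.
The distinct arrangements are (2 in all): CH3CN trans; CH3CN cis (chiral).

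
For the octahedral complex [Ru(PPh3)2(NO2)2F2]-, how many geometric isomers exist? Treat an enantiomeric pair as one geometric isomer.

5

An octahedron has six vertices in three trans pairs; every non-trans pair is cis.
Systematic placement gives 5 geometric isomers: PPh3 trans, NO2 trans, F trans; PPh3 cis, NO2 cis, F trans; PPh3 trans, NO2 cis, F cis; PPh3 cis, NO2 cis, F cis (chiral); PPh3 cis, NO2 trans, F cis.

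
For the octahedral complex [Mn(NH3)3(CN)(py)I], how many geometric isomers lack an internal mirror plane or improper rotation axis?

An octahedron has six vertices in three trans pairs; every non-trans pair is cis.
The distinct arrangements are (4 in all): NH3 mer (3 arrangements); NH3 fac (chiral).
One of these lacks any improper symmetry element and so occurs as an enantiomeric pair, giving 4 + 1 = 5 stereoisomers in total.

1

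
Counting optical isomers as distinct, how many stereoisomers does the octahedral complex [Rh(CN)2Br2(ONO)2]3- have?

6

The six octahedral sites form three mutually perpendicular trans pairs.
Working through the distinct placements yields 5 geometric isomers: CN trans, Br trans, ONO trans; CN cis, Br trans, ONO cis; CN cis, Br cis, ONO trans; CN cis, Br cis, ONO cis (chiral); CN trans, Br cis, ONO cis.
One of these lacks any improper symmetry element and so occurs as an enantiomeric pair, giving 5 + 1 = 6 stereoisomers in total.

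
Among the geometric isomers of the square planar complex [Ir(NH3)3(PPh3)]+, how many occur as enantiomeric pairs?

A square has two trans pairs of vertices; adjacent vertices are cis.
Only one geometric arrangement is possible.

0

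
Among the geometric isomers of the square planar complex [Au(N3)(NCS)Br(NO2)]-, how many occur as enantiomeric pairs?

There are 3 geometric isomers: (Br/NCS trans, N3/NO2 trans); (Br/NO2 trans, N3/NCS trans); (Br/N3 trans, NCS/NO2 trans).
Each arrangement has an internal mirror plane or centre of symmetry, so none is chiral.

0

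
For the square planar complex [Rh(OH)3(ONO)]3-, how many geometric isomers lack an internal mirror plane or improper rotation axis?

A square has two trans pairs of vertices; adjacent vertices are cis.
Only one geometric arrangement is possible.

0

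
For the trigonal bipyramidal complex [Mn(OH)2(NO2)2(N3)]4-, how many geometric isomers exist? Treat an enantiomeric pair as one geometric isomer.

5

A trigonal bipyramid has two axial and three equatorial sites, which are chemically inequivalent.
Systematic enumeration (placing each ligand type in turn and discarding arrangements equivalent by rotation or reflection) gives 5 geometric isomers.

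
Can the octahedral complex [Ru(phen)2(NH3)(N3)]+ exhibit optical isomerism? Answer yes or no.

yes

The six octahedral sites form three mutually perpendicular trans pairs.
Each phen is bidentate and must span two cis positions.
Working through the distinct placements yields 2 geometric isomers: NH3 and N3 mutually trans; NH3 and N3 mutually cis (chiral).
One of these lacks any improper symmetry element and so occurs as an enantiomeric pair, giving 2 + 1 = 3 stereoisomers in total.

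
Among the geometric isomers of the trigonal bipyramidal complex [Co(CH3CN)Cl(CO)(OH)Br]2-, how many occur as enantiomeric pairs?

10

A trigonal bipyramid has two axial and three equatorial sites, which are chemically inequivalent.
Exhaustive case analysis gives 10 geometric isomers.
Of these, 10 lack any improper symmetry element and so occur as enantiomeric pairs, giving 10 + 10 = 20 stereoisomers in total.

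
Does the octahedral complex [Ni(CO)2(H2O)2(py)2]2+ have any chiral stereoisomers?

Working through the distinct placements yields 5 geometric isomers: CO trans, H2O trans, py trans; CO trans, H2O cis, py cis; CO cis, H2O cis, py trans; CO cis, H2O cis, py cis (chiral); CO cis, H2O trans, py cis.
One of these lacks any improper symmetry element and so occurs as an enantiomeric pair, giving 5 + 1 = 6 stereoisomers in total.

yes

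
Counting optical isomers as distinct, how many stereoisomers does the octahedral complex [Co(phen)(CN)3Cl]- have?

2

Each phen is bidentate and must span two cis positions.
There are 2 geometric isomers: CN mer; CN fac.
Each arrangement has an internal mirror plane or centre of symmetry, so none is chiral.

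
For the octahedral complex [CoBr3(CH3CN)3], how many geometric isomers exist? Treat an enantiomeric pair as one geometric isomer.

In an octahedral complex each vertex has one trans partner and four cis neighbours.
There are 2 geometric isomers: Br mer; Br fac.

2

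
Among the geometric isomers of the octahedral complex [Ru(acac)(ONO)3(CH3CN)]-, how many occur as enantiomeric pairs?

0

An octahedron has six vertices in three trans pairs; every non-trans pair is cis.
Each acac is bidentate and must span two cis positions.
Working through the distinct placements yields 2 geometric isomers: ONO fac; ONO mer.
Each arrangement has an internal mirror plane or centre of symmetry, so none is chiral.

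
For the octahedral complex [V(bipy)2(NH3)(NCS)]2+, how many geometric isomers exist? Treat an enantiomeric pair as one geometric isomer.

2

The six octahedral sites form three mutually perpendicular trans pairs.
Each bipy is bidentate and must span two cis positions.
The distinct arrangements are (2 in all): NH3 and NCS mutually trans; NH3 and NCS mutually cis (chiral).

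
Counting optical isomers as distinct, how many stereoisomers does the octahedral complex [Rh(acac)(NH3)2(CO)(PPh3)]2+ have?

The six octahedral sites form three mutually perpendicular trans pairs.
Each acac is bidentate and must span two cis positions.
Working through the distinct placements yields 4 geometric isomers: NH3 cis (3 arrangements, 2 chiral); NH3 trans.
Of these, 2 lack any improper symmetry element and so occur as enantiomeric pairs, giving 4 + 2 = 6 stereoisomers in total.

6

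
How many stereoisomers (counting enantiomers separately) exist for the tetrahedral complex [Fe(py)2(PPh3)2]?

1

In a tetrahedral complex all four positions are equivalent and every pair of ligands is adjacent — there is no cis/trans distinction.
Only one geometric arrangement is possible.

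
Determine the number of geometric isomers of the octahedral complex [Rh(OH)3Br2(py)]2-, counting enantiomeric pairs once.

3

In an octahedral complex each vertex has one trans partner and four cis neighbours.
The distinct arrangements are (3 in all): OH mer, Br trans; OH fac, Br cis; OH mer, Br cis.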